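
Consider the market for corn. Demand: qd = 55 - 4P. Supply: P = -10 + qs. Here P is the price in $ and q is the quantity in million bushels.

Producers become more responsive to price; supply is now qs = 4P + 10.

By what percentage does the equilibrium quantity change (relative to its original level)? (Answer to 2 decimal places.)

+71.05

Solve the original market: 55 - 4P = P + 10, hence P = 9 and q = 19.
The new curves are qd = 55 - 4P (demand) and qs = 4P + 10 (supply).
Clearing the new market: 55 - 4P = 4P + 10, so P = 5.625 and q = 32.5.
%Δq = (32.5 − 19) / 19 × 100 = +71.05%.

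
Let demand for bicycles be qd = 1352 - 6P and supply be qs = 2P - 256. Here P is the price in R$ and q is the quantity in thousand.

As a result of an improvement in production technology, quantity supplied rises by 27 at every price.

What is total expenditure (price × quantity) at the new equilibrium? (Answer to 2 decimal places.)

Original equilibrium: 1352 - 6P = 2P - 256 gives 1608 = 8P, so P = 201 and q = 146.
The new curves are qd = 1352 - 6P (demand) and qs = 2P - 229 (supply).
Setting them equal: 1352 - 6P = 2P - 229 → 1581 = 8P, so P = 197.625 and q = 166.25.
New expenditure = 197.625 × 166.25 = 32855.16.

32855.16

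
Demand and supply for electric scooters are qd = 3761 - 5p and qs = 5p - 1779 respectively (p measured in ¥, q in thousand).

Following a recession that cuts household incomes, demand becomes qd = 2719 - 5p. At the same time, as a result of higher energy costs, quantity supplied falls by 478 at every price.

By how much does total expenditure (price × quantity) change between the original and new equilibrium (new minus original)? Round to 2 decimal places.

Solve the original market: 3761 - 5p = 5p - 1779, hence p = 554 and q = 991.
With the change applied: demand qd = 2719 - 5p, supply qs = 5p - 2257.
Clearing the new market: 2719 - 5p = 5p - 2257, so p = 497.6 and q = 231.
Expenditure moves from 554×991 = 549014 to 497.6×231 = 114945.6; change = -434068.40.

-434068.40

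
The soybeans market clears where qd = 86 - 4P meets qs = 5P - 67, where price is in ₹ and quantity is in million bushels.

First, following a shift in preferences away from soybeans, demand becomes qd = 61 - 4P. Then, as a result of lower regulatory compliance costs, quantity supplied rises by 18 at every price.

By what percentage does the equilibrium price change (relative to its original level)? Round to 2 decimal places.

Before the shock: 86 - 4P = 5P - 67 ⇒ 153 = 9P ⇒ P = 17, q = 18.
The shock moves the curves to qd = 61 - 4P and qs = 5P - 49.
Clearing the new market: 61 - 4P = 5P - 49, so P = 110/9 ≈ 12.2222 and q = 109/9 ≈ 12.1111.
%ΔP = (12.2222 − 17) / 17 × 100 = -28.10%.

-28.10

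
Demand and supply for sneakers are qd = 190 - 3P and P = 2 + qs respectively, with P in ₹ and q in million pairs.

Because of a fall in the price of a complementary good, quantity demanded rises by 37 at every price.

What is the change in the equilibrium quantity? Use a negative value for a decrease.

Initially, 190 - 3P = P - 2, so 192 = 4P and P = 48, q = 46.
The shock moves the curves to qd = 227 - 3P and qs = P - 2.
New equilibrium: 227 - 3P = P - 2 ⇒ 229 = 4P ⇒ P = 57.25, q = 55.25.
Δq = 55.25 − 46 = +9.25.

+9.25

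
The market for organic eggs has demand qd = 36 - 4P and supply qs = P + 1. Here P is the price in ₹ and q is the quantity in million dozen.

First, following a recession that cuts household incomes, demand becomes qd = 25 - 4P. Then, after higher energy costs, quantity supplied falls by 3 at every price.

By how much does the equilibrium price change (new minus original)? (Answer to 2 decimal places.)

Before the shock: 36 - 4P = P + 1 ⇒ 35 = 5P ⇒ P = 7, q = 8.
With the change applied: demand qd = 25 - 4P, supply qs = P - 2.
New equilibrium: 25 - 4P = P - 2 ⇒ 27 = 5P ⇒ P = 5.4, q = 3.4.
ΔP = 5.4 − 7 = -1.60.

-1.60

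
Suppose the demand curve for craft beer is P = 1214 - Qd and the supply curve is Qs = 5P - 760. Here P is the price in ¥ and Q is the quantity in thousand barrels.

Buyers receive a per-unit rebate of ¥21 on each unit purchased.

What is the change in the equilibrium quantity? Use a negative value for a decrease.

Before the shock: 1214 - P = 5P - 760 ⇒ 1974 = 6P ⇒ P = 329, Q = 885.
Since buyers' out-of-pocket price is the market price minus the rebate, the effective demand curve becomes Qd = 1235 - P.
Clearing the new market: 1235 - P = 5P - 760, so P = 332.5 and Q = 902.5.
ΔQ = 902.5 − 885 = +17.5.

+17.5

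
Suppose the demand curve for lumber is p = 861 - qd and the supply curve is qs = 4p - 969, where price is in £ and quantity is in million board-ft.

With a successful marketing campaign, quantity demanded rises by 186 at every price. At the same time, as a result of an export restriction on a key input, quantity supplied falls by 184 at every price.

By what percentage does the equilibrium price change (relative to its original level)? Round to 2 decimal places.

+20.22

Original equilibrium: 861 - p = 4p - 969 gives 1830 = 5p, so p = 366 and q = 495.
After the shift, demand is qd = 1047 - p and supply is qs = 4p - 1153.
New equilibrium: 1047 - p = 4p - 1153 ⇒ 2200 = 5p ⇒ p = 440, q = 607.
%Δp = (440 − 366) / 366 × 100 = +20.22%.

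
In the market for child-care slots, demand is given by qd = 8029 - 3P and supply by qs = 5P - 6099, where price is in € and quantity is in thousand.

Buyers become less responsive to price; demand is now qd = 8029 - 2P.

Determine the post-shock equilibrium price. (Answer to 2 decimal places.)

2018.29

Solve the original market: 8029 - 3P = 5P - 6099, hence P = 1766 and q = 2731.
With the change applied: demand qd = 8029 - 2P, supply qs = 5P - 6099.
New equilibrium: 8029 - 2P = 5P - 6099 ⇒ 14128 = 7P ⇒ P = 14128/7 ≈ 2018.2857, q = 27947/7 ≈ 3992.4286.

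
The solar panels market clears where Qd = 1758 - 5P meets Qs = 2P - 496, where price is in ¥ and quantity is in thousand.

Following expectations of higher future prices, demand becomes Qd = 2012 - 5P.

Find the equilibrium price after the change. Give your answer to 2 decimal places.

Initially, 1758 - 5P = 2P - 496, so 2254 = 7P and P = 322, Q = 148.
With the change applied: demand Qd = 2012 - 5P, supply Qs = 2P - 496.
Equate the new curves: 2012 - 5P = 2P - 496, giving 2508 = 7P, P = 2508/7 ≈ 358.2857, Q = 1544/7 ≈ 220.5714.

358.29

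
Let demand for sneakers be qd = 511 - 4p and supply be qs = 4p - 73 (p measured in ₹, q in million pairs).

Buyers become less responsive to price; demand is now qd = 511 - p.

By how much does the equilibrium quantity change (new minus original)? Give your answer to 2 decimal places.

+175.20

Before the shock: 511 - 4p = 4p - 73 ⇒ 584 = 8p ⇒ p = 73, q = 219.
The shock moves the curves to qd = 511 - p and qs = 4p - 73.
Setting them equal: 511 - p = 4p - 73 → 584 = 5p, so p = 116.8 and q = 394.2.
Δq = 394.2 − 219 = +175.20.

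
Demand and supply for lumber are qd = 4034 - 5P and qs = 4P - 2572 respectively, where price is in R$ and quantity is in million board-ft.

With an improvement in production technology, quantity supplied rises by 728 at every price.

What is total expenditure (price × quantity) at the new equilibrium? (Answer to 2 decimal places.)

Before the shock: 4034 - 5P = 4P - 2572 ⇒ 6606 = 9P ⇒ P = 734, q = 364.
The new curves are qd = 4034 - 5P (demand) and qs = 4P - 1844 (supply).
Equate the new curves: 4034 - 5P = 4P - 1844, giving 5878 = 9P, P = 5878/9 ≈ 653.1111, q = 6916/9 ≈ 768.4444.
New expenditure = 653.1111 × 768.4444 = 501879.60.

501879.60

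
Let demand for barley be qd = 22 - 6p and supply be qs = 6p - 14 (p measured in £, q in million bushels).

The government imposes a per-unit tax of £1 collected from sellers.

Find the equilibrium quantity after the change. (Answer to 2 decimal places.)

1.00

Original equilibrium: 22 - 6p = 6p - 14 gives 36 = 12p, so p = 3 and q = 4.
Since sellers keep the price net of the tax, the effective supply curve becomes qs = 6p - 20.
Equate the new curves: 22 - 6p = 6p - 20, giving 42 = 12p, p = 3.5, q = 1.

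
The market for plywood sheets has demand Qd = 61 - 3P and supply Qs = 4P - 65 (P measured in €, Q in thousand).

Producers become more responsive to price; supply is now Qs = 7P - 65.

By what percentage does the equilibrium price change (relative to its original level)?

-30

Original equilibrium: 61 - 3P = 4P - 65 gives 126 = 7P, so P = 18 and Q = 7.
After the shift, demand is Qd = 61 - 3P and supply is Qs = 7P - 65.
New equilibrium: 61 - 3P = 7P - 65 ⇒ 126 = 10P ⇒ P = 12.6, Q = 23.2.
%ΔP = (12.6 − 18) / 18 × 100 = -30%.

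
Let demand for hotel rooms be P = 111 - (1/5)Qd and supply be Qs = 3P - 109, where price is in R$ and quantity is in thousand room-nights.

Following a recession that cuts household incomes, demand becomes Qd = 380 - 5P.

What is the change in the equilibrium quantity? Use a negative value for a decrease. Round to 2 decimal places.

Original equilibrium: 555 - 5P = 3P - 109 gives 664 = 8P, so P = 83 and Q = 140.
After the shift, demand is Qd = 380 - 5P and supply is Qs = 3P - 109.
Clearing the new market: 380 - 5P = 3P - 109, so P = 61.125 and Q = 74.375.
ΔQ = 74.375 − 140 = -65.63.

-65.63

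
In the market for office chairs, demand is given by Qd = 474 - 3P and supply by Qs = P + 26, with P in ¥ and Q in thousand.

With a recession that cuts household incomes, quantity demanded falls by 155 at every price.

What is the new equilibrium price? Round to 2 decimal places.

73.25

Original equilibrium: 474 - 3P = P + 26 gives 448 = 4P, so P = 112 and Q = 138.
The shock moves the curves to Qd = 319 - 3P and Qs = P + 26.
Setting them equal: 319 - 3P = P + 26 → 293 = 4P, so P = 73.25 and Q = 99.25.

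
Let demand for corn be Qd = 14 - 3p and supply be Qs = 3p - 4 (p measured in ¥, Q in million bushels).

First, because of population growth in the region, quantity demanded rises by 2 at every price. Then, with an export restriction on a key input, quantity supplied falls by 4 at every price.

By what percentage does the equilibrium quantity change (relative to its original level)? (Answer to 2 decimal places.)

Original equilibrium: 14 - 3p = 3p - 4 gives 18 = 6p, so p = 3 and Q = 5.
The new curves are Qd = 16 - 3p (demand) and Qs = 3p - 8 (supply).
Setting them equal: 16 - 3p = 3p - 8 → 24 = 6p, so p = 4 and Q = 4.
%ΔQ = (4 − 5) / 5 × 100 = -20.00%.

-20.00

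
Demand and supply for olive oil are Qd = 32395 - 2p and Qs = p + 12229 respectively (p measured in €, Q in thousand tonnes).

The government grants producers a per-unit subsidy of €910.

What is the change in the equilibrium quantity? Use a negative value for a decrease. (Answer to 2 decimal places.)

Solve the original market: 32395 - 2p = p + 12229, hence p = 6722 and Q = 18951.
Since sellers receive the price plus the subsidy, the effective supply curve becomes Qs = p + 13139.
Clearing the new market: 32395 - 2p = p + 13139, so p = 19256/3 ≈ 6418.6667 and Q = 58673/3 ≈ 19557.6667.
ΔQ = 19557.6667 − 18951 = +606.67.

+606.67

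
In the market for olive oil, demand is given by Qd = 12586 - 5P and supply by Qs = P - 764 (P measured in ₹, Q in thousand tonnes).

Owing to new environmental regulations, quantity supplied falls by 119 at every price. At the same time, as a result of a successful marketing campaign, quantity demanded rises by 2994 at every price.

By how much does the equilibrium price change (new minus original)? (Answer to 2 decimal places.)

+518.83

Before the shock: 12586 - 5P = P - 764 ⇒ 13350 = 6P ⇒ P = 2225, Q = 1461.
With the change applied: demand Qd = 15580 - 5P, supply Qs = P - 883.
Equate the new curves: 15580 - 5P = P - 883, giving 16463 = 6P, P = 16463/6 ≈ 2743.8333, Q = 11165/6 ≈ 1860.8333.
ΔP = 2743.8333 − 2225 = +518.83.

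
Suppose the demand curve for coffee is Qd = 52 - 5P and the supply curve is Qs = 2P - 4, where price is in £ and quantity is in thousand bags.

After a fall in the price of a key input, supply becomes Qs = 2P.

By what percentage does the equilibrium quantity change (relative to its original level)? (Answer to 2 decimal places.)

Solve the original market: 52 - 5P = 2P - 4, hence P = 8 and Q = 12.
The new curves are Qd = 52 - 5P (demand) and Qs = 2P (supply).
Setting them equal: 52 - 5P = 2P → 52 = 7P, so P = 52/7 ≈ 7.4286 and Q = 104/7 ≈ 14.8571.
%ΔQ = (14.8571 − 12) / 12 × 100 = +23.81%.

+23.81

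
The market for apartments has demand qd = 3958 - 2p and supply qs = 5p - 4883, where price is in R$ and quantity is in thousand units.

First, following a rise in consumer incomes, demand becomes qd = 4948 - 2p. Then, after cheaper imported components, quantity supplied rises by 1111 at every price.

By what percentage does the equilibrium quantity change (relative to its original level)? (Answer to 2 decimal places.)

Initially, 3958 - 2p = 5p - 4883, so 8841 = 7p and p = 1263, q = 1432.
After the shift, demand is qd = 4948 - 2p and supply is qs = 5p - 3772.
New equilibrium: 4948 - 2p = 5p - 3772 ⇒ 8720 = 7p ⇒ p = 8720/7 ≈ 1245.7143, q = 17196/7 ≈ 2456.5714.
%Δq = (2456.5714 − 1432) / 1432 × 100 = +71.55%.

+71.55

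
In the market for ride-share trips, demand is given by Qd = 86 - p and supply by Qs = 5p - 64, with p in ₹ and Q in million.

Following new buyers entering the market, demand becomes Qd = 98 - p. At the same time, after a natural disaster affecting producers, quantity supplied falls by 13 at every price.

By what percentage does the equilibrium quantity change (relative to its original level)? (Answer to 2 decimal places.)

Original equilibrium: 86 - p = 5p - 64 gives 150 = 6p, so p = 25 and Q = 61.
The shock moves the curves to Qd = 98 - p and Qs = 5p - 77.
Clearing the new market: 98 - p = 5p - 77, so p = 175/6 ≈ 29.1667 and Q = 413/6 ≈ 68.8333.
%ΔQ = (68.8333 − 61) / 61 × 100 = +12.84%.

+12.84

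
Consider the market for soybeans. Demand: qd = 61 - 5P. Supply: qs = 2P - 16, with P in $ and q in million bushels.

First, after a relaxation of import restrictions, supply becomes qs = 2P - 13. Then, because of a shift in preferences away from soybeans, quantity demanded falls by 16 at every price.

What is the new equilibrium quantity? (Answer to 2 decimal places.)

3.57

Solve the original market: 61 - 5P = 2P - 16, hence P = 11 and q = 6.
After the shift, demand is qd = 45 - 5P and supply is qs = 2P - 13.
Setting them equal: 45 - 5P = 2P - 13 → 58 = 7P, so P = 58/7 ≈ 8.2857 and q = 25/7 ≈ 3.5714.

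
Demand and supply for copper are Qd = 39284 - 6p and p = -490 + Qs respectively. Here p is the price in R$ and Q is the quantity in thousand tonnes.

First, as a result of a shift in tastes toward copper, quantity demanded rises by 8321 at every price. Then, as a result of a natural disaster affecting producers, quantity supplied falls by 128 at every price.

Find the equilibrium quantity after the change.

7111

Initially, 39284 - 6p = p + 490, so 38794 = 7p and p = 5542, Q = 6032.
The shock moves the curves to Qd = 47605 - 6p and Qs = p + 362.
Equate the new curves: 47605 - 6p = p + 362, giving 47243 = 7p, p = 6749, Q = 7111.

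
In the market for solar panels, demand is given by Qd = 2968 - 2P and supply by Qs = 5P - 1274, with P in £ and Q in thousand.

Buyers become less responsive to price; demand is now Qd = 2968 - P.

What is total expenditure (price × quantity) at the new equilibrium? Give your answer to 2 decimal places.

1598527.00

Original equilibrium: 2968 - 2P = 5P - 1274 gives 4242 = 7P, so P = 606 and Q = 1756.
After the shift, demand is Qd = 2968 - P and supply is Qs = 5P - 1274.
Equate the new curves: 2968 - P = 5P - 1274, giving 4242 = 6P, P = 707, Q = 2261.
New expenditure = 707 × 2261 = 1598527.00.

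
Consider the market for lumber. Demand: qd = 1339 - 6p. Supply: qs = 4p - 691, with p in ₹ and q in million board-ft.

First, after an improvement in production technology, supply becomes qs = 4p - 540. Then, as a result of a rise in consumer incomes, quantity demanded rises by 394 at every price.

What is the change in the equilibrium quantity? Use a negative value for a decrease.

Original equilibrium: 1339 - 6p = 4p - 691 gives 2030 = 10p, so p = 203 and q = 121.
After the shift, demand is qd = 1733 - 6p and supply is qs = 4p - 540.
Clearing the new market: 1733 - 6p = 4p - 540, so p = 227.3 and q = 369.2.
Δq = 369.2 − 121 = +248.2.

+248.2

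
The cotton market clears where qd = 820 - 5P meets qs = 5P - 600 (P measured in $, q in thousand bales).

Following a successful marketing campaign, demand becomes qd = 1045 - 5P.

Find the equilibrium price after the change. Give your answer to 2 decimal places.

164.50

Original equilibrium: 820 - 5P = 5P - 600 gives 1420 = 10P, so P = 142 and q = 110.
The new curves are qd = 1045 - 5P (demand) and qs = 5P - 600 (supply).
Setting them equal: 1045 - 5P = 5P - 600 → 1645 = 10P, so P = 164.5 and q = 222.5.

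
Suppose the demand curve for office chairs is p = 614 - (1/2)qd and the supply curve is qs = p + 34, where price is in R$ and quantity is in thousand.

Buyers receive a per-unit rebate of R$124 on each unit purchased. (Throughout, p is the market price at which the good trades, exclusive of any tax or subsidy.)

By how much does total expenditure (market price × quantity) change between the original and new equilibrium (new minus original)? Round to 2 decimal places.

Original equilibrium: 1228 - 2p = p + 34 gives 1194 = 3p, so p = 398 and q = 432.
Since buyers' out-of-pocket price is the market price minus the rebate, the effective demand curve becomes qd = 1476 - 2p.
Equate the new curves: 1476 - 2p = p + 34, giving 1442 = 3p, p = 1442/3 ≈ 480.6667, q = 1544/3 ≈ 514.6667.
Expenditure moves from 398×432 = 171936 to 480.6667×514.6667 = 247383.1111; change = +75447.11.

+75447.11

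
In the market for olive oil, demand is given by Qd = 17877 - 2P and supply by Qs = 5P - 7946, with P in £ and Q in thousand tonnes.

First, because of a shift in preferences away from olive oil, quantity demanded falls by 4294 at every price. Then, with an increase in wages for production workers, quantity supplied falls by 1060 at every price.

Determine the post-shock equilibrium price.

3227

Before the shock: 17877 - 2P = 5P - 7946 ⇒ 25823 = 7P ⇒ P = 3689, Q = 10499.
The shock moves the curves to Qd = 13583 - 2P and Qs = 5P - 9006.
New equilibrium: 13583 - 2P = 5P - 9006 ⇒ 22589 = 7P ⇒ P = 3227, Q = 7129.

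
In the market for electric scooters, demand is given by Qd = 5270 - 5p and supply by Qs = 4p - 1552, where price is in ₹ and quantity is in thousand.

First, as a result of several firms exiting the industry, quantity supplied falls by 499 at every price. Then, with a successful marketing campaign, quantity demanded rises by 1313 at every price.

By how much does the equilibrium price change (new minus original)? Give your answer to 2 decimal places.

Initially, 5270 - 5p = 4p - 1552, so 6822 = 9p and p = 758, Q = 1480.
With the change applied: demand Qd = 6583 - 5p, supply Qs = 4p - 2051.
Setting them equal: 6583 - 5p = 4p - 2051 → 8634 = 9p, so p = 2878/3 ≈ 959.3333 and Q = 5359/3 ≈ 1786.3333.
Δp = 959.3333 − 758 = +201.33.

+201.33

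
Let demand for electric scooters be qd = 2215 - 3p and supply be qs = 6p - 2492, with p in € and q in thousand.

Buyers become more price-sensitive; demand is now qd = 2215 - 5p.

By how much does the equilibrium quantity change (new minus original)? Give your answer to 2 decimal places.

Initially, 2215 - 3p = 6p - 2492, so 4707 = 9p and p = 523, q = 646.
The new curves are qd = 2215 - 5p (demand) and qs = 6p - 2492 (supply).
New equilibrium: 2215 - 5p = 6p - 2492 ⇒ 4707 = 11p ⇒ p = 4707/11 ≈ 427.9091, q = 830/11 ≈ 75.4545.
Δq = 75.4545 − 646 = -570.55.

-570.55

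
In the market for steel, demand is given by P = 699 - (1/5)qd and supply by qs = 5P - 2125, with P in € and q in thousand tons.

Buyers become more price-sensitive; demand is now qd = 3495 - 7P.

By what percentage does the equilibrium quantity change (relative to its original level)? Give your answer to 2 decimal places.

-68.37

Initially, 3495 - 5P = 5P - 2125, so 5620 = 10P and P = 562, q = 685.
The shock moves the curves to qd = 3495 - 7P and qs = 5P - 2125.
New equilibrium: 3495 - 7P = 5P - 2125 ⇒ 5620 = 12P ⇒ P = 1405/3 ≈ 468.3333, q = 650/3 ≈ 216.6667.
%Δq = (216.6667 − 685) / 685 × 100 = -68.37%.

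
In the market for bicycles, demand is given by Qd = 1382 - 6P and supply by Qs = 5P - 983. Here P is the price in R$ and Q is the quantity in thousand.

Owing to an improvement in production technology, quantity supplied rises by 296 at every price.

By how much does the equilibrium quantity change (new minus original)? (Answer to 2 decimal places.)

+161.45

Solve the original market: 1382 - 6P = 5P - 983, hence P = 215 and Q = 92.
The shock moves the curves to Qd = 1382 - 6P and Qs = 5P - 687.
New equilibrium: 1382 - 6P = 5P - 687 ⇒ 2069 = 11P ⇒ P = 2069/11 ≈ 188.0909, Q = 2788/11 ≈ 253.4545.
ΔQ = 253.4545 − 92 = +161.45.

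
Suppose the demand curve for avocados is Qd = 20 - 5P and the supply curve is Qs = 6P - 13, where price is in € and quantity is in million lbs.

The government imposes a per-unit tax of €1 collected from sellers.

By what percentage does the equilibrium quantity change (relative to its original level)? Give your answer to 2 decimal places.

-54.55

Initially, 20 - 5P = 6P - 13, so 33 = 11P and P = 3, Q = 5.
Since sellers keep the price net of the tax, the effective supply curve becomes Qs = 6P - 19.
Setting them equal: 20 - 5P = 6P - 19 → 39 = 11P, so P = 39/11 ≈ 3.5455 and Q = 25/11 ≈ 2.2727.
%ΔQ = (2.2727 − 5) / 5 × 100 = -54.55%.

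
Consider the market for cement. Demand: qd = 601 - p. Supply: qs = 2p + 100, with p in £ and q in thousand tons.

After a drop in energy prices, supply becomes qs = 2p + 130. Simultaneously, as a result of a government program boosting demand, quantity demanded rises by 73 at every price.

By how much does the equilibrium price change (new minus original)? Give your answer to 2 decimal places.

+14.33

Before the shock: 601 - p = 2p + 100 ⇒ 501 = 3p ⇒ p = 167, q = 434.
With the change applied: demand qd = 674 - p, supply qs = 2p + 130.
Equate the new curves: 674 - p = 2p + 130, giving 544 = 3p, p = 544/3 ≈ 181.3333, q = 1478/3 ≈ 492.6667.
Δp = 181.3333 − 167 = +14.33.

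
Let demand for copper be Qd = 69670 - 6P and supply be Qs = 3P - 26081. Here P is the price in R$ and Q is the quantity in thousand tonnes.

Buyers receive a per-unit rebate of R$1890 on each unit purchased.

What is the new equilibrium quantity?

9616

Initially, 69670 - 6P = 3P - 26081, so 95751 = 9P and P = 10639, Q = 5836.
Since buyers' out-of-pocket price is the market price minus the rebate, the effective demand curve becomes Qd = 81010 - 6P.
Equate the new curves: 81010 - 6P = 3P - 26081, giving 107091 = 9P, P = 11899, Q = 9616.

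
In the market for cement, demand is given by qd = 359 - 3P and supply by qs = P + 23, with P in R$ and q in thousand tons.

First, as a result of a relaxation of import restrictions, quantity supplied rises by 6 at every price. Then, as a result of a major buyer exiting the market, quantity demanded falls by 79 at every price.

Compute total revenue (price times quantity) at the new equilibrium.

Initially, 359 - 3P = P + 23, so 336 = 4P and P = 84, q = 107.
After the shift, demand is qd = 280 - 3P and supply is qs = P + 29.
Setting them equal: 280 - 3P = P + 29 → 251 = 4P, so P = 62.75 and q = 91.75.
New expenditure = 62.75 × 91.75 = 5757.3125.

5757.3125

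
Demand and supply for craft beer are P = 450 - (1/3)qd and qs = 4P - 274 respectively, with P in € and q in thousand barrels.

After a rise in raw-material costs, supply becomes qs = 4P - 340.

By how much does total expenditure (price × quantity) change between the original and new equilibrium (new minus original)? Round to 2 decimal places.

-662.69

Original equilibrium: 1350 - 3P = 4P - 274 gives 1624 = 7P, so P = 232 and q = 654.
With the change applied: demand qd = 1350 - 3P, supply qs = 4P - 340.
Setting them equal: 1350 - 3P = 4P - 340 → 1690 = 7P, so P = 1690/7 ≈ 241.4286 and q = 4380/7 ≈ 625.7143.
Expenditure moves from 232×654 = 151728 to 241.4286×625.7143 = 151065.3061; change = -662.69.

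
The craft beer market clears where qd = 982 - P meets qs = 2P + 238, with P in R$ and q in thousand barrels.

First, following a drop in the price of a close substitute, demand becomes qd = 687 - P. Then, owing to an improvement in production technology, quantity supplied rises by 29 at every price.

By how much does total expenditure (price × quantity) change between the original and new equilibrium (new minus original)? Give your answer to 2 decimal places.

-105452.00

Solve the original market: 982 - P = 2P + 238, hence P = 248 and q = 734.
With the change applied: demand qd = 687 - P, supply qs = 2P + 267.
Setting them equal: 687 - P = 2P + 267 → 420 = 3P, so P = 140 and q = 547.
Expenditure moves from 248×734 = 182032 to 140×547 = 76580; change = -105452.00.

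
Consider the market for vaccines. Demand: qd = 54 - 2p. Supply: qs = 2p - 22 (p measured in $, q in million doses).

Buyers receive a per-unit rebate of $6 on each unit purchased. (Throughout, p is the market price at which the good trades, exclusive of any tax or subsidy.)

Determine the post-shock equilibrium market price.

22

Initially, 54 - 2p = 2p - 22, so 76 = 4p and p = 19, q = 16.
Since buyers' out-of-pocket price is the market price minus the rebate, the effective demand curve becomes qd = 66 - 2p.
Equate the new curves: 66 - 2p = 2p - 22, giving 88 = 4p, p = 22, q = 22.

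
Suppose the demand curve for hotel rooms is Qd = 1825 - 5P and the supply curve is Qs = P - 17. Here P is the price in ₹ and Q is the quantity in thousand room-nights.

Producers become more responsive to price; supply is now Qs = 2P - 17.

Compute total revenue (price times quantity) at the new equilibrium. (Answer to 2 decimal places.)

Solve the original market: 1825 - 5P = P - 17, hence P = 307 and Q = 290.
The shock moves the curves to Qd = 1825 - 5P and Qs = 2P - 17.
Equate the new curves: 1825 - 5P = 2P - 17, giving 1842 = 7P, P = 1842/7 ≈ 263.1429, Q = 3565/7 ≈ 509.2857.
New expenditure = 263.1429 × 509.2857 = 134014.90.

134014.90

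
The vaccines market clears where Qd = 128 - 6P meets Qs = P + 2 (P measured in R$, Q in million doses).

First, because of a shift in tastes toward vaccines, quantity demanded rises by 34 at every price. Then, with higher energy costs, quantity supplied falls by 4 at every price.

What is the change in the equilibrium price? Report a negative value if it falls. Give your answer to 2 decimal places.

+5.43

Initially, 128 - 6P = P + 2, so 126 = 7P and P = 18, Q = 20.
With the change applied: demand Qd = 162 - 6P, supply Qs = P - 2.
Equate the new curves: 162 - 6P = P - 2, giving 164 = 7P, P = 164/7 ≈ 23.4286, Q = 150/7 ≈ 21.4286.
ΔP = 23.4286 − 18 = +5.43.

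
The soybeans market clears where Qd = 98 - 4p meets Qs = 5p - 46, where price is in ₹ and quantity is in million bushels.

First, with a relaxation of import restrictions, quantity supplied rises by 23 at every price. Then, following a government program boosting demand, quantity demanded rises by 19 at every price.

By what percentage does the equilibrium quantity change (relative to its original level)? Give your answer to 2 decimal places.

+61.11

Solve the original market: 98 - 4p = 5p - 46, hence p = 16 and Q = 34.
The new curves are Qd = 117 - 4p (demand) and Qs = 5p - 23 (supply).
Clearing the new market: 117 - 4p = 5p - 23, so p = 140/9 ≈ 15.5556 and Q = 493/9 ≈ 54.7778.
%ΔQ = (54.7778 − 34) / 34 × 100 = +61.11%.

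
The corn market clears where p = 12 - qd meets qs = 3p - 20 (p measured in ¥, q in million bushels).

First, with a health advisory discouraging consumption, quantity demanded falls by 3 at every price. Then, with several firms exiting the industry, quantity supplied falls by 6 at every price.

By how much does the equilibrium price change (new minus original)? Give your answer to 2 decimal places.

+0.75

Original equilibrium: 12 - p = 3p - 20 gives 32 = 4p, so p = 8 and q = 4.
The shock moves the curves to qd = 9 - p and qs = 3p - 26.
Setting them equal: 9 - p = 3p - 26 → 35 = 4p, so p = 8.75 and q = 0.25.
Δp = 8.75 − 8 = +0.75.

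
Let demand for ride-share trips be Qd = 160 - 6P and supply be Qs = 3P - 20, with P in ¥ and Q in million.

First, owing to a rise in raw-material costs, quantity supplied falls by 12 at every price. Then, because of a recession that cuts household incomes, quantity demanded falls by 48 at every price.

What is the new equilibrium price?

16

Solve the original market: 160 - 6P = 3P - 20, hence P = 20 and Q = 40.
The shock moves the curves to Qd = 112 - 6P and Qs = 3P - 32.
New equilibrium: 112 - 6P = 3P - 32 ⇒ 144 = 9P ⇒ P = 16, Q = 16.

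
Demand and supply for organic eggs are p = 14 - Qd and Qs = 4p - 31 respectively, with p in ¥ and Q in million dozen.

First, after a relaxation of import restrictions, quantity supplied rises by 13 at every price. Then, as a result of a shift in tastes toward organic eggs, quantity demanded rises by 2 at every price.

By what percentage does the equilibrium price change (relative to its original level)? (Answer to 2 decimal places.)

-24.44

Original equilibrium: 14 - p = 4p - 31 gives 45 = 5p, so p = 9 and Q = 5.
After the shift, demand is Qd = 16 - p and supply is Qs = 4p - 18.
Equate the new curves: 16 - p = 4p - 18, giving 34 = 5p, p = 6.8, Q = 9.2.
%Δp = (6.8 − 9) / 9 × 100 = -24.44%.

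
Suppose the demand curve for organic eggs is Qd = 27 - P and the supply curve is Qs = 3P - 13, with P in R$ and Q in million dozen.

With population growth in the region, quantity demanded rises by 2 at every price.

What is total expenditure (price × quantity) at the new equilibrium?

194.25

Initially, 27 - P = 3P - 13, so 40 = 4P and P = 10, Q = 17.
After the shift, demand is Qd = 29 - P and supply is Qs = 3P - 13.
Clearing the new market: 29 - P = 3P - 13, so P = 10.5 and Q = 18.5.
New expenditure = 10.5 × 18.5 = 194.25.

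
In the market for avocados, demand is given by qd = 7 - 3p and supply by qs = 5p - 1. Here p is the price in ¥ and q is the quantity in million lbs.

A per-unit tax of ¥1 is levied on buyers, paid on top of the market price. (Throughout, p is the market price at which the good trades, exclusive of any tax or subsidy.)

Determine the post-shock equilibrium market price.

0.625

Before the shock: 7 - 3p = 5p - 1 ⇒ 8 = 8p ⇒ p = 1, q = 4.
Since buyers pay the price plus the tax, the effective demand curve becomes qd = 4 - 3p.
New equilibrium: 4 - 3p = 5p - 1 ⇒ 5 = 8p ⇒ p = 0.625, q = 2.125.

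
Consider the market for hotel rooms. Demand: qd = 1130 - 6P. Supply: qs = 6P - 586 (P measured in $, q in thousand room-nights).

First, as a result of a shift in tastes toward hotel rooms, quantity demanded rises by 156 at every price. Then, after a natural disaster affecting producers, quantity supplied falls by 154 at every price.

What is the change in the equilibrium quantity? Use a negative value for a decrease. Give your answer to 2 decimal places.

Before the shock: 1130 - 6P = 6P - 586 ⇒ 1716 = 12P ⇒ P = 143, q = 272.
The shock moves the curves to qd = 1286 - 6P and qs = 6P - 740.
Equate the new curves: 1286 - 6P = 6P - 740, giving 2026 = 12P, P = 1013/6 ≈ 168.8333, q = 273.
Δq = 273 − 272 = +1.00.

+1.00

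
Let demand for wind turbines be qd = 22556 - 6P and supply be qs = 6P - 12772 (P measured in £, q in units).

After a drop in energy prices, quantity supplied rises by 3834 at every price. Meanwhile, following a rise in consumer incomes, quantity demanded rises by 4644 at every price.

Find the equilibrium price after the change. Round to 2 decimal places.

Initially, 22556 - 6P = 6P - 12772, so 35328 = 12P and P = 2944, q = 4892.
After the shift, demand is qd = 27200 - 6P and supply is qs = 6P - 8938.
Equate the new curves: 27200 - 6P = 6P - 8938, giving 36138 = 12P, P = 3011.5, q = 9131.

3011.50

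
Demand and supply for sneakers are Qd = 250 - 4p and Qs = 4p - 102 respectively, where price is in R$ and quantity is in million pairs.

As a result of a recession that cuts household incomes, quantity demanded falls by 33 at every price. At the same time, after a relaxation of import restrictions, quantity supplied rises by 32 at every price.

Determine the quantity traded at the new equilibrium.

Solve the original market: 250 - 4p = 4p - 102, hence p = 44 and Q = 74.
The new curves are Qd = 217 - 4p (demand) and Qs = 4p - 70 (supply).
Equate the new curves: 217 - 4p = 4p - 70, giving 287 = 8p, p = 35.875, Q = 73.5.

73.5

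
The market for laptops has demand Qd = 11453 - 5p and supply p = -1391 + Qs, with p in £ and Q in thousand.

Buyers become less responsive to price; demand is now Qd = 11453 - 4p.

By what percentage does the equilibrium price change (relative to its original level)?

+20

Solve the original market: 11453 - 5p = p + 1391, hence p = 1677 and Q = 3068.
The shock moves the curves to Qd = 11453 - 4p and Qs = p + 1391.
Clearing the new market: 11453 - 4p = p + 1391, so p = 2012.4 and Q = 3403.4.
%Δp = (2012.4 − 1677) / 1677 × 100 = +20%.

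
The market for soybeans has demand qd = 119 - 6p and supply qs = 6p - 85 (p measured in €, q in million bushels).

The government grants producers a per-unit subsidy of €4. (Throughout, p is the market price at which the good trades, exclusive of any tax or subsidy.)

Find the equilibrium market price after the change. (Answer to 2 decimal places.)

15.00

Solve the original market: 119 - 6p = 6p - 85, hence p = 17 and q = 17.
Since sellers receive the price plus the subsidy, the effective supply curve becomes qs = 6p - 61.
New equilibrium: 119 - 6p = 6p - 61 ⇒ 180 = 12p ⇒ p = 15, q = 29.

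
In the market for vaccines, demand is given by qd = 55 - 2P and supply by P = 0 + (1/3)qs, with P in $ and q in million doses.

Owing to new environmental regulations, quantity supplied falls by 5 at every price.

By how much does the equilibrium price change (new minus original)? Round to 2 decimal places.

Original equilibrium: 55 - 2P = 3P gives 55 = 5P, so P = 11 and q = 33.
With the change applied: demand qd = 55 - 2P, supply qs = 3P - 5.
New equilibrium: 55 - 2P = 3P - 5 ⇒ 60 = 5P ⇒ P = 12, q = 31.
ΔP = 12 − 11 = +1.00.

+1.00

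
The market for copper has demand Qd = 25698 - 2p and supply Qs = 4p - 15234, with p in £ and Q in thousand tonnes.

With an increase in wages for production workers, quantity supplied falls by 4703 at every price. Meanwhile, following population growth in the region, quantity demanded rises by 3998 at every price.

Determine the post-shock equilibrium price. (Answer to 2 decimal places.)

Initially, 25698 - 2p = 4p - 15234, so 40932 = 6p and p = 6822, Q = 12054.
With the change applied: demand Qd = 29696 - 2p, supply Qs = 4p - 19937.
Clearing the new market: 29696 - 2p = 4p - 19937, so p = 49633/6 ≈ 8272.1667 and Q = 39455/3 ≈ 13151.6667.

8272.17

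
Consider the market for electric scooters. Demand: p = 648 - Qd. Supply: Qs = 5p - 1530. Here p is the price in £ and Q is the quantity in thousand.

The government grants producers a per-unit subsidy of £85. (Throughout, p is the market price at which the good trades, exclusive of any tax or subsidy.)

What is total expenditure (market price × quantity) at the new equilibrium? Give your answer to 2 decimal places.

103962.64

Before the shock: 648 - p = 5p - 1530 ⇒ 2178 = 6p ⇒ p = 363, Q = 285.
Since sellers receive the price plus the subsidy, the effective supply curve becomes Qs = 5p - 1105.
Setting them equal: 648 - p = 5p - 1105 → 1753 = 6p, so p = 1753/6 ≈ 292.1667 and Q = 2135/6 ≈ 355.8333.
New expenditure = 292.1667 × 355.8333 = 103962.64.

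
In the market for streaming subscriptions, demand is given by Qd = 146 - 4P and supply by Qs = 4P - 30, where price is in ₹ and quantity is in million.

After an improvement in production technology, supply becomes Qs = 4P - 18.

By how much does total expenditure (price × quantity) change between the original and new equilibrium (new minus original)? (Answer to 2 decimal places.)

+36.00

Before the shock: 146 - 4P = 4P - 30 ⇒ 176 = 8P ⇒ P = 22, Q = 58.
After the shift, demand is Qd = 146 - 4P and supply is Qs = 4P - 18.
Clearing the new market: 146 - 4P = 4P - 18, so P = 20.5 and Q = 64.
Expenditure moves from 22×58 = 1276 to 20.5×64 = 1312; change = +36.00.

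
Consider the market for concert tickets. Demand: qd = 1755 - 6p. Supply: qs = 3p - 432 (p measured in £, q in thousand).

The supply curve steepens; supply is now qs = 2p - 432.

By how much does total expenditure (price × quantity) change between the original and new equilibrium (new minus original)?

Solve the original market: 1755 - 6p = 3p - 432, hence p = 243 and q = 297.
With the change applied: demand qd = 1755 - 6p, supply qs = 2p - 432.
Setting them equal: 1755 - 6p = 2p - 432 → 2187 = 8p, so p = 273.375 and q = 114.75.
Expenditure moves from 243×297 = 72171 to 273.375×114.75 = 31369.78125; change = -40801.21875.

-40801.21875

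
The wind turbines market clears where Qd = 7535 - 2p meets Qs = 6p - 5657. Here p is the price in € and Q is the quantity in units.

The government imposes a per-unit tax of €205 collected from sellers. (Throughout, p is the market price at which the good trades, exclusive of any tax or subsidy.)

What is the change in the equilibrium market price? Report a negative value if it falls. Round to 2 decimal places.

+153.75

Initially, 7535 - 2p = 6p - 5657, so 13192 = 8p and p = 1649, Q = 4237.
Since sellers keep the price net of the tax, the effective supply curve becomes Qs = 6p - 6887.
Clearing the new market: 7535 - 2p = 6p - 6887, so p = 1802.75 and Q = 3929.5.
Δp = 1802.75 − 1649 = +153.75.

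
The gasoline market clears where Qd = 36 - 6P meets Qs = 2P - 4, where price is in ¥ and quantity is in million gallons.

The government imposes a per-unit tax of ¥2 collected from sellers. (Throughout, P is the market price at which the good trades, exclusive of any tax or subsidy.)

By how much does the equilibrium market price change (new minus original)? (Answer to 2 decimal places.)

Initially, 36 - 6P = 2P - 4, so 40 = 8P and P = 5, Q = 6.
Since sellers keep the price net of the tax, the effective supply curve becomes Qs = 2P - 8.
Equate the new curves: 36 - 6P = 2P - 8, giving 44 = 8P, P = 5.5, Q = 3.
ΔP = 5.5 − 5 = +0.50.

+0.50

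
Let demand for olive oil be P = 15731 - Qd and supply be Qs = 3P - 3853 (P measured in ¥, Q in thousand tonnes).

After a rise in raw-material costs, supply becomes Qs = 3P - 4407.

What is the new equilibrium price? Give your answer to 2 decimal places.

Original equilibrium: 15731 - P = 3P - 3853 gives 19584 = 4P, so P = 4896 and Q = 10835.
The new curves are Qd = 15731 - P (demand) and Qs = 3P - 4407 (supply).
Setting them equal: 15731 - P = 3P - 4407 → 20138 = 4P, so P = 5034.5 and Q = 10696.5.

5034.50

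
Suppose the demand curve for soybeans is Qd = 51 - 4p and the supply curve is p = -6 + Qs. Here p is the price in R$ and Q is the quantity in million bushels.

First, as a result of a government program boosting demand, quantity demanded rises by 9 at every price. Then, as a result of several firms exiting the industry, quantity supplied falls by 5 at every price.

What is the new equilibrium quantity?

Solve the original market: 51 - 4p = p + 6, hence p = 9 and Q = 15.
The new curves are Qd = 60 - 4p (demand) and Qs = p + 1 (supply).
Setting them equal: 60 - 4p = p + 1 → 59 = 5p, so p = 11.8 and Q = 12.8.

12.8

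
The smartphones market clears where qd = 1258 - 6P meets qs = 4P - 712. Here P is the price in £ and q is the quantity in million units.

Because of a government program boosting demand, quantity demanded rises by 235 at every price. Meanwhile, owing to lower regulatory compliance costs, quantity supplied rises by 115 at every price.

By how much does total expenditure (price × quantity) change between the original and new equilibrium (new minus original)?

Solve the original market: 1258 - 6P = 4P - 712, hence P = 197 and q = 76.
With the change applied: demand qd = 1493 - 6P, supply qs = 4P - 597.
Equate the new curves: 1493 - 6P = 4P - 597, giving 2090 = 10P, P = 209, q = 239.
Expenditure moves from 197×76 = 14972 to 209×239 = 49951; change = +34979.

+34979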